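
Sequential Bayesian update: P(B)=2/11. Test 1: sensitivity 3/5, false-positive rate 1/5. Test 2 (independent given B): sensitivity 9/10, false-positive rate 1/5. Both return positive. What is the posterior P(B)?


After test 1: P(+) = 3/5*2/11 + 1/5*9/11 = 3/11
P(B|+) = (6/55)/(3/11) = 2/5
After test 2 (use post1 as new prior): P(+) = 9/10*2/5 + 1/5*3/5 = 12/25
P(B|+,+) = (9/25)/(12/25) = 3/4

3/4


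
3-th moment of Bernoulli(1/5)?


For Bernoulli: X in {0,1}
E[X^3] = 0^3*(1-1/5) + 1^3*1/5 = 1/5

1/5


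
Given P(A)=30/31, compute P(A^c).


P(A') = 1 - P(A) = 1 - 30/31 = 1/31

1/31


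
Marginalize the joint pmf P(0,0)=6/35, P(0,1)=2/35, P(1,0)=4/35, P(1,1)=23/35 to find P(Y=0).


P(Y=0) = P(0,0)+P(1,0) = 6/35 + 4/35 = 10/35 = 2/7

2/7


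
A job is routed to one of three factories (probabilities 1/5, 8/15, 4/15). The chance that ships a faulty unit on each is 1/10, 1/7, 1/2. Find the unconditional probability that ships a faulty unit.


P(A) = P(A|B1)P(B1) + P(A|B2)P(B2) + P(A|B3)P(B3)
= 1/10*1/5 + 1/7*8/15 + 1/2*4/15
= 1/50 + 8/105 + 2/15 = 241/1050

241/1050


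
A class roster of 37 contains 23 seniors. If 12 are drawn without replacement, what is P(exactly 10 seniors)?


P(X=10) = C(23,10)*C(14,2) / C(37,12)
= 1144066*91 / 1852482996
= 104110006/1852482996 = 33649/598734

33649/598734


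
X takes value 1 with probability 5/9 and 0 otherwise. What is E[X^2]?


For Bernoulli: X in {0,1}
E[X^2] = 0^2*(1-5/9) + 1^2*5/9 = 5/9

5/9


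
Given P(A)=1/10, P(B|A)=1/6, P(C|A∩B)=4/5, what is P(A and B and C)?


P(A∩B∩C) = P(A) * P(B|A) * P(C|A∩B)
= 1/10 * 1/6 * 4/5
= 1/60 * 4/5 = 1/75

1/75


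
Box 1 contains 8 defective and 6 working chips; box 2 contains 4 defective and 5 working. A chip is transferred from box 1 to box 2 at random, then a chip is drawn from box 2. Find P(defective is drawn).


P(transfer defective) = 8/14 = 4/7; P(transfer working) = 3/7
If defective transferred: Urn II has 5 defective of 10, so P(defective|defective moved) = 1/2
If working transferred: Urn II has 4 defective of 10, so P(defective|working moved) = 2/5
By total probability: P(defective) = 4/7*1/2 + 3/7*2/5 = 16/35

16/35


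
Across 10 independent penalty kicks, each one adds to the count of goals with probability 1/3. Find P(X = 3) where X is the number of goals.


P(X=3) = C(10,3) * p^3 * (1-p)^7
= 120 * 1/27 * 128/2187
= 5120/19683

5120/19683


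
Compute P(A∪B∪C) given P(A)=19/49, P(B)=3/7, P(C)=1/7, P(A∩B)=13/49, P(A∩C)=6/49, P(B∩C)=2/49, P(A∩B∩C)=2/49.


P(A∪B∪C) = P(A)+P(B)+P(C) - P(AB)-P(AC)-P(BC) + P(ABC)
= 19/49+3/7+1/7 - 13/49-6/49-2/49 + 2/49
= 4/7

4/7


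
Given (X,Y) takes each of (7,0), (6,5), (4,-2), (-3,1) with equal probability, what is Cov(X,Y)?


E[X]=7/2, E[Y]=1, E[XY]=19/4
Cov(X,Y) = E[XY] - E[X]E[Y] = 19/4 - 7/2*1 = 5/4

5/4


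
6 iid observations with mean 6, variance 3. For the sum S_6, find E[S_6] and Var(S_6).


E[S_n] = n*mu = 6*6 = 36
Var(S_n) = n*sigma^2 = 6*3 = 18

E[S_6]=36, Var(S_6)=18


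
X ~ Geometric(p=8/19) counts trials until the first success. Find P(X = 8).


P(X=8) = (1-p)^7 * p = (11/19)^7 * 8/19
= 19487171/893871739 * 8/19 = 155897368/16983563041

155897368/16983563041


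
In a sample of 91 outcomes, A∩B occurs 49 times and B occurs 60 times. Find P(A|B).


P(A|B) = P(A∩B)/P(B) = (49/91)/(60/91) = 49/60

49/60


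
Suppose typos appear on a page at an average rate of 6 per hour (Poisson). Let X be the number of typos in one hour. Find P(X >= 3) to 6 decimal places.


P(X>=3) = 1 - P(X<=2) = 1 - (e^(-6)*6^0/0! + e^(-6)*6^1/1! + e^(-6)*6^2/2!)
≈ 1 - (0.0024787522 + 0.0148725131 + 0.0446175392)
= 1 - 0.0619688045 = 0.9380311955
≈ 0.938031

0.938031


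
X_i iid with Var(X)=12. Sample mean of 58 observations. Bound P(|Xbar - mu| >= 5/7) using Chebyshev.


Var(Xbar) = Var(X)/n = 12/58
Chebyshev: P(|Xbar-mu| >= 5/7) <= Var(Xbar)/(5/7)^2 = (6/29)/(25/49) = 294/725

294/725


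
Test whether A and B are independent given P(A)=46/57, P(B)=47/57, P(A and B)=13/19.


P(A)*P(B) = 46/57*47/57 = 2162/3249
P(A∩B) = 13/19 != 2162/3249, so not independent

No, A and B are not independent


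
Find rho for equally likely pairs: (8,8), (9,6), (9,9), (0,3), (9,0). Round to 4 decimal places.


Cov(X,Y) = 3.4000, Var(X) = 12.4000, Var(Y) = 10.9600
rho = Cov/(sqrt(VarX)*sqrt(VarY)) = 0.2917

0.2917


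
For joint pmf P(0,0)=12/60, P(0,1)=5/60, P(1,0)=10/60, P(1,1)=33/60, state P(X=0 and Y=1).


Read from table: P(X=0, Y=1) = 5/60 = 1/12

1/12


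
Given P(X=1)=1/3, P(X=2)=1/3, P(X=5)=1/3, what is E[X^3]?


E[X^3] = sum(g(x)*P(x))
= 1*1/3 + 8*1/3 + 125*1/3
= 134/3

134/3


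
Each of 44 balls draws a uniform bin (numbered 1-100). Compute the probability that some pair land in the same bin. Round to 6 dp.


P(all different) = prod((100-i)/100 for i=0..43) = 0.000013
P(at least one match) = 1 - 0.000013 = 0.999987

0.999987


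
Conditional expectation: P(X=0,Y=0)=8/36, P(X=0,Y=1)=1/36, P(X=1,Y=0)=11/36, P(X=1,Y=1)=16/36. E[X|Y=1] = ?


P(Y=1) = 17/36
E[X|Y=1] = (0*1 + 1*16)/17 = 16/17

16/17


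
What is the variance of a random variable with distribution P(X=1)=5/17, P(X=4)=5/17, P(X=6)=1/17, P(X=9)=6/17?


E[X] = 5, E[X^2] = 607/17
Var(X) = E[X^2] - (E[X])^2 = 607/17 - (5)^2 = 182/17

182/17


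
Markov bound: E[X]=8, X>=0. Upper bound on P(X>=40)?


Markov: P(X >= a) <= E[X]/a
P(X >= 40) <= 8/40 = 1/5

1/5


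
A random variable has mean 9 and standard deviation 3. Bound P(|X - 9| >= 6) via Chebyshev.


k = 6/3 = 2
Chebyshev: P(|X-mu| >= k*sigma) <= 1/k^2 = 1/2^2 = 1/4

1/4


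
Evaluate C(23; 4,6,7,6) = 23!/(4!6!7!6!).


23! = 25852016738884976640000
Denominator: 4!=24 * 6!=720 * 7!=5040 * 6!=720
Coefficient = 25852016738884976640000 / 62705664000 = 412275623760

412275623760


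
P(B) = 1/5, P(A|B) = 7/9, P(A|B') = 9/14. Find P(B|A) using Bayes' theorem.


P(A) = P(A|B)P(B) + P(A|B')P(B') = 7/9*1/5 + 9/14*4/5 = 211/315
P(B|A) = P(A|B)P(B)/P(A) = (7/45)/(211/315) = 49/211

49/211


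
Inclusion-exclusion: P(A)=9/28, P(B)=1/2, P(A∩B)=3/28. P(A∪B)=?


P(A∪B) = P(A) + P(B) - P(A∩B)
= 9/28 + 1/2 - 3/28 = 5/7

5/7


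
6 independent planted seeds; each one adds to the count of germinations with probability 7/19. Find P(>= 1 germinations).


P(at least one) = 1 - P(none)
P(none) = (1 - 7/19)^6 = (12/19)^6 = 2985984/47045881
P(at least one) = 1 - 2985984/47045881 = 44059897/47045881

44059897/47045881


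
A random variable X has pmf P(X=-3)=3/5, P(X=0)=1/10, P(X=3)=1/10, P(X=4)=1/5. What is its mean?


E[X] = sum(x * P(x))
= -3*3/5 + 0*1/10 + 3*1/10 + 4*1/5
= -7/10

-7/10


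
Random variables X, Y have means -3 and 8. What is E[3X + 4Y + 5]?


E[3X + 4Y + 5] = 3*E[X] + 4*E[Y] + 5
= (3)*(-3) + (4)*(8) + (5)
= -9 + 32 + 5 = 28

28


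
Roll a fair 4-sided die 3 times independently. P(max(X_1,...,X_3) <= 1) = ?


P(max <= 1) = P(all X_i <= 1) = (P(X_1 <= 1))^3
= (1/4)^3 = 1/64

1/64


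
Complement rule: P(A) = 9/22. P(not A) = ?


P(A') = 1 - P(A) = 1 - 9/22 = 13/22

13/22


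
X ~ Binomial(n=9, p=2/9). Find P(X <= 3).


P(X<=3) = P(X=0) + P(X=1) + P(X=2) + P(X=3)
= 40353607/387420489 + 11529602/43046721 + 13176688/43046721 + 26353376/129140163
= 341770345/387420489

341770345/387420489


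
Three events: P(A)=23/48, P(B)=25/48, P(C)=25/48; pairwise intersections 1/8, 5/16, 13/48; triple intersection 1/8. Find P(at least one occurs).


P(A∪B∪C) = P(A)+P(B)+P(C) - P(AB)-P(AC)-P(BC) + P(ABC)
= 23/48+25/48+25/48 - 1/8-5/16-13/48 + 1/8
= 15/16

15/16


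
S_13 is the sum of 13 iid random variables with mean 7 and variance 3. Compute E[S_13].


E[S_n] = n*E[X_1] = 13*7 = 91

91


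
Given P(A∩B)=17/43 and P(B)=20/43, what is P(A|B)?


P(A|B) = P(A∩B)/P(B) = (17/43)/(20/43) = 17/20

17/20


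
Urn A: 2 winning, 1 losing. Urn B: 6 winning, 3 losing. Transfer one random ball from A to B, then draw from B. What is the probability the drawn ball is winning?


P(transfer winning) = 2/3; P(transfer losing) = 1/3
If winning transferred: Urn II has 7 winning of 10, so P(winning|winning moved) = 7/10
If losing transferred: Urn II has 6 winning of 10, so P(winning|losing moved) = 3/5
By total probability: P(winning) = 2/3*7/10 + 1/3*3/5 = 2/3

2/3


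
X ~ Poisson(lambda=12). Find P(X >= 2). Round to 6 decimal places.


P(X>=2) = 1 - P(X<=1) = 1 - (e^(-12)*12^0/0! + e^(-12)*12^1/1!)
≈ 1 - (0.0000061442 + 0.0000737305)
= 1 - 0.0000798747 = 0.9999201253
≈ 0.999920

0.999920


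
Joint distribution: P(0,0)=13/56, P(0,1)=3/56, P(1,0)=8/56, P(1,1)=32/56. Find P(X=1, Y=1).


Read from table: P(X=1, Y=1) = 32/56 = 4/7

4/7


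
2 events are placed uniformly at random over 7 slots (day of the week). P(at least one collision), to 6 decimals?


P(all different) = prod((7-i)/7 for i=0..1) = 0.857143
P(at least one match) = 1 - 0.857143 = 0.142857

0.142857


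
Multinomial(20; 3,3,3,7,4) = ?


20! = 2432902008176640000
Denominator: 3!=6 * 3!=6 * 3!=6 * 7!=5040 * 4!=24
Coefficient = 2432902008176640000 / 26127360 = 93117024000

93117024000


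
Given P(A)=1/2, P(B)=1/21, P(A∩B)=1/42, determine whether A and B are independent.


P(A)*P(B) = 1/2*1/21 = 1/42
P(A∩B) = 1/42, which equals P(A)P(B), so independent

Yes, A and B are independent


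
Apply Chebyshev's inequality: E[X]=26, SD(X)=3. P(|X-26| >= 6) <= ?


k = 6/3 = 2
Chebyshev: P(|X-mu| >= k*sigma) <= 1/k^2 = 1/2^2 = 1/4

1/4


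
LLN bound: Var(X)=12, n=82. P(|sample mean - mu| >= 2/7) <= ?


Var(Xbar) = Var(X)/n = 12/82
Chebyshev: P(|Xbar-mu| >= 2/7) <= Var(Xbar)/(2/7)^2 = (6/41)/(4/49) = 147/82
Bound exceeds 1, so trivial bound: 1

1


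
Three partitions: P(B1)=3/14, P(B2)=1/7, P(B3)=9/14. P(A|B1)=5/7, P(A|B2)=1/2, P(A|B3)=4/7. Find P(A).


P(A) = P(A|B1)P(B1) + P(A|B2)P(B2) + P(A|B3)P(B3)
= 5/7*3/14 + 1/2*1/7 + 4/7*9/14
= 15/98 + 1/14 + 18/49 = 29/49

29/49


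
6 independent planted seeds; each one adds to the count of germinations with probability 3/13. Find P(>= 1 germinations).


P(at least one) = 1 - P(none)
P(none) = (1 - 3/13)^6 = (10/13)^6 = 1000000/4826809
P(at least one) = 1 - 1000000/4826809 = 3826809/4826809

3826809/4826809


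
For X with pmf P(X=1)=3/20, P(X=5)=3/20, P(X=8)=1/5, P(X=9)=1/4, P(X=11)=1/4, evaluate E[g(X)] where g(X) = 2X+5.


E[2X+5] = sum(g(x)*P(x))
= 7*3/20 + 15*3/20 + 21*1/5 + 23*1/4 + 27*1/4
= 20

20


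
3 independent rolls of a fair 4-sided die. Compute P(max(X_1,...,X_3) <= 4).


P(max <= 4) = P(all X_i <= 4) = (P(X_1 <= 4))^3
= (4/4)^3 = 1^3 = 1

1


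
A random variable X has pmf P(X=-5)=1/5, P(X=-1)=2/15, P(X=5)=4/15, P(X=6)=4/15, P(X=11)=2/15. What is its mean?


E[X] = sum(x * P(x))
= -5*1/5 - 1*2/15 + 5*4/15 + 6*4/15 + 11*2/15
= 49/15

49/15


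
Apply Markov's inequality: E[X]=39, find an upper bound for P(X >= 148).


Markov: P(X >= a) <= E[X]/a
P(X >= 148) <= 39/148

39/148


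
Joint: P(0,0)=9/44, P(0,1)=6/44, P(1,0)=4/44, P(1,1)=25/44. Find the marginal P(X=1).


P(X=1) = P(1,0)+P(1,1) = 4/44 + 25/44 = 29/44

29/44


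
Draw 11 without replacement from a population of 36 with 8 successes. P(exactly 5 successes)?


P(X=5) = C(8,5)*C(28,6) / C(36,11)
= 56*376740 / 600805296
= 21097440/600805296 = 1610/45849

1610/45849


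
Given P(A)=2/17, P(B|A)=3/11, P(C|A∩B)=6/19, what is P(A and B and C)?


P(A∩B∩C) = P(A) * P(B|A) * P(C|A∩B)
= 2/17 * 3/11 * 6/19
= 6/187 * 6/19 = 36/3553

36/3553


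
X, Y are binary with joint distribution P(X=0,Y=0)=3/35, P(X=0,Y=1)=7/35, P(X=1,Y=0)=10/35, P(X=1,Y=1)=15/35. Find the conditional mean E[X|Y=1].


P(Y=1) = 22/35
E[X|Y=1] = (0*7 + 1*15)/22 = 15/22

15/22


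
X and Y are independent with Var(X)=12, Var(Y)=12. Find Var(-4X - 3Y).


Independence => Cov(X,Y)=0
Var(-4X - 3Y) = (-4)^2*Var(X) + (-3)^2*Var(Y)
= 16*12 + 9*12 = 300

300


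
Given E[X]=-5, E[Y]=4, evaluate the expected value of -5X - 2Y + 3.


E[-5X - 2Y + 3] = -5*E[X] - 2*E[Y] + 3
= (-5)*(-5) + (-2)*(4) + (3)
= 25 - 8 + 3 = 20

20


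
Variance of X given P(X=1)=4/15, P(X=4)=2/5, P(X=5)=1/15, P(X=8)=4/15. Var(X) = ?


E[X] = 13/3, E[X^2] = 127/5
Var(X) = E[X^2] - (E[X])^2 = 127/5 - (13/3)^2 = 298/45

298/45


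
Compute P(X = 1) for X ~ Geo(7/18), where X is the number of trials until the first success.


P(X=1) = (1-p)^0 * p = (11/18)^0 * 7/18
= 1 * 7/18 = 7/18

7/18


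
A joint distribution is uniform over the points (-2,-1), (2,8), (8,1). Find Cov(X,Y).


E[X]=8/3, E[Y]=8/3, E[XY]=26/3
Cov(X,Y) = E[XY] - E[X]E[Y] = 26/3 - 8/3*8/3 = 14/9

14/9


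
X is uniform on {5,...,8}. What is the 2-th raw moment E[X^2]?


E[X^2] = (1/4) * sum(x^2 for x=5..8)
= 174/4 = 87/2

87/2


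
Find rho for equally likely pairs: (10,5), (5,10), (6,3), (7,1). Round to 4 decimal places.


Cov(X,Y) = -2.0000, Var(X) = 3.5000, Var(Y) = 11.1875
rho = Cov/(sqrt(VarX)*sqrt(VarY)) = -0.3196

-0.3196


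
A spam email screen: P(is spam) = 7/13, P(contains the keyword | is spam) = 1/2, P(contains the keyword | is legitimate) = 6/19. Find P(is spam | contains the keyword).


P(A) = P(A|B)P(B) + P(A|B')P(B') = 1/2*7/13 + 6/19*6/13 = 205/494
P(B|A) = P(A|B)P(B)/P(A) = (7/26)/(205/494) = 133/205

133/205


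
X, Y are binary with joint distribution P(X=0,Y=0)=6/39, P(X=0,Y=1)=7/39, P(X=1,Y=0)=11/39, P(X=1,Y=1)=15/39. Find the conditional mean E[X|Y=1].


P(Y=1) = 22/39
E[X|Y=1] = (0*7 + 1*15)/22 = 15/22

15/22


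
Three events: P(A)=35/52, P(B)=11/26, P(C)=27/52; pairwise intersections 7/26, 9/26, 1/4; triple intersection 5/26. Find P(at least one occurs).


P(A∪B∪C) = P(A)+P(B)+P(C) - P(AB)-P(AC)-P(BC) + P(ABC)
= 35/52+11/26+27/52 - 7/26-9/26-1/4 + 5/26
= 49/52

49/52


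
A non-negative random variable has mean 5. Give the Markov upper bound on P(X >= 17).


Markov: P(X >= a) <= E[X]/a
P(X >= 17) <= 5/17

5/17


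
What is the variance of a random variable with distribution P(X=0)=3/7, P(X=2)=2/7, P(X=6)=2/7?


E[X] = 16/7, E[X^2] = 80/7
Var(X) = E[X^2] - (E[X])^2 = 80/7 - (16/7)^2 = 304/49

304/49


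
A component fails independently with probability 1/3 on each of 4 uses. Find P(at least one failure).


P(at least one) = 1 - P(none)
P(none) = (1 - 1/3)^4 = (2/3)^4 = 16/81
P(at least one) = 1 - 16/81 = 65/81

65/81


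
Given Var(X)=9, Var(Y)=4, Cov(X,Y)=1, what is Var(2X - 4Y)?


Var(2X - 4Y) = 2^2*Var(X) + (-4)^2*Var(Y) + 2*2*(-4)*Cov(X,Y)
= 4*9 + 16*4 - 16*1
= 36 + 64 - 16 = 84

84


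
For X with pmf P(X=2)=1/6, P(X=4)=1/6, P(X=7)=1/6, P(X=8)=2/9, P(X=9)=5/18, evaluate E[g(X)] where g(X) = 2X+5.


E[2X+5] = sum(g(x)*P(x))
= 9*1/6 + 13*1/6 + 19*1/6 + 21*2/9 + 23*5/18
= 161/9

161/9


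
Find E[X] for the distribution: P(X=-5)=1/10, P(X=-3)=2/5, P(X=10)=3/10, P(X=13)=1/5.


E[X] = sum(x * P(x))
= -5*1/10 - 3*2/5 + 10*3/10 + 13*1/5
= 39/10

39/10


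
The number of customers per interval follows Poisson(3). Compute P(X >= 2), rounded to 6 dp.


P(X>=2) = 1 - P(X<=1) = 1 - (e^(-3)*3^0/0! + e^(-3)*3^1/1!)
≈ 1 - (0.0497870684 + 0.1493612051)
= 1 - 0.1991482735 = 0.8008517265
≈ 0.800852

0.800852


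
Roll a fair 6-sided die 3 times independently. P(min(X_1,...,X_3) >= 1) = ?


P(min >= 1) = P(all X_i >= 1) = (P(X_1 >= 1))^3
= (6/6)^3 = 1^3 = 1

1


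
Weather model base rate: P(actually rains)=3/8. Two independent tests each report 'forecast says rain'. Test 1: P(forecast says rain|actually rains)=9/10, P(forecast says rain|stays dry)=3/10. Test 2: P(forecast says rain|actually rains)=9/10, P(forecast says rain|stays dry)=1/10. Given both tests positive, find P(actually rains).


After test 1: P(+) = 9/10*3/8 + 3/10*5/8 = 21/40
P(B|+) = (27/80)/(21/40) = 9/14
After test 2 (use post1 as new prior): P(+) = 9/10*9/14 + 1/10*5/14 = 43/70
P(B|+,+) = (81/140)/(43/70) = 81/86

81/86


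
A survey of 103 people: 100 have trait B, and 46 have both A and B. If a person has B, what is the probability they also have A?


P(A|B) = P(A∩B)/P(B) = (46/103)/(100/103) = 46/100 = 23/50

23/50


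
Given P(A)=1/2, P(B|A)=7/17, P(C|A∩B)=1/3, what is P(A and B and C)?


P(A∩B∩C) = P(A) * P(B|A) * P(C|A∩B)
= 1/2 * 7/17 * 1/3
= 7/34 * 1/3 = 7/102

7/102


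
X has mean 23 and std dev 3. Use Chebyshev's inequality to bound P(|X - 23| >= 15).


k = 15/3 = 5
Chebyshev: P(|X-mu| >= k*sigma) <= 1/k^2 = 1/5^2 = 1/25

1/25


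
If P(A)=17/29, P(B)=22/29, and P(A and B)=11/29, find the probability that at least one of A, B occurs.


P(A∪B) = P(A) + P(B) - P(A∩B)
= 17/29 + 22/29 - 11/29 = 28/29

28/29


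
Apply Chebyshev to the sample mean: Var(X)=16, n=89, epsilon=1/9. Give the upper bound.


Var(Xbar) = Var(X)/n = 16/89
Chebyshev: P(|Xbar-mu| >= 1/9) <= Var(Xbar)/(1/9)^2 = (16/89)/(1/81) = 1296/89
Bound exceeds 1, so trivial bound: 1

1


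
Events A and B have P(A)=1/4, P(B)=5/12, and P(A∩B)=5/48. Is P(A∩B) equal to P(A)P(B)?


P(A)*P(B) = 1/4*5/12 = 5/48
P(A∩B) = 5/48, which equals P(A)P(B), so independent

Yes, A and B are independent


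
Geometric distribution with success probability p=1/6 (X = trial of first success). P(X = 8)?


P(X=8) = (1-p)^7 * p = (5/6)^7 * 1/6
= 78125/279936 * 1/6 = 78125/1679616

78125/1679616


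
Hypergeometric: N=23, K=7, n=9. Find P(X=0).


P(X=0) = C(7,0)*C(16,9) / C(23,9)
= 1*11440 / 817190
= 11440/817190 = 104/7429

104/7429


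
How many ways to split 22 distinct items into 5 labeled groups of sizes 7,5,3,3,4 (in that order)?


22! = 1124000727777607680000
Denominator: 7!=5040 * 5!=120 * 3!=6 * 3!=6 * 4!=24
Coefficient = 1124000727777607680000 / 522547200 = 2151003254400

2151003254400


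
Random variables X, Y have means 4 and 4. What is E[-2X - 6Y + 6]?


E[-2X - 6Y + 6] = -2*E[X] - 6*E[Y] + 6
= (-2)*(4) + (-6)*(4) + (6)
= -8 - 24 + 6 = -26

-26


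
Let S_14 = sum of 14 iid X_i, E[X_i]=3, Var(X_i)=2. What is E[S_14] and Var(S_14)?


E[S_n] = n*mu = 14*3 = 42
Var(S_n) = n*sigma^2 = 14*2 = 28

E[S_14]=42, Var(S_14)=28


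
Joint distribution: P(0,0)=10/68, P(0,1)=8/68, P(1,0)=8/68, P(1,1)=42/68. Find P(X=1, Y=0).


Read from table: P(X=1, Y=0) = 8/68 = 2/17

2/17


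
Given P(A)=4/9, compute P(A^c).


P(A') = 1 - P(A) = 1 - 4/9 = 5/9

5/9


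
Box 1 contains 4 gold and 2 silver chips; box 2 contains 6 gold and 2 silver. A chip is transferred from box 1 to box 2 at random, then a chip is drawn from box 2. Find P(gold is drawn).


P(transfer gold) = 4/6 = 2/3; P(transfer silver) = 1/3
If gold transferred: Urn II has 7 gold of 9, so P(gold|gold moved) = 7/9
If silver transferred: Urn II has 6 gold of 9, so P(gold|silver moved) = 2/3
By total probability: P(gold) = 2/3*7/9 + 1/3*2/3 = 20/27

20/27


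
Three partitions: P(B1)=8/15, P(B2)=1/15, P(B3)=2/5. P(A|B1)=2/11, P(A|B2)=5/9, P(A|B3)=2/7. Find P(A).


P(A) = P(A|B1)P(B1) + P(A|B2)P(B2) + P(A|B3)P(B3)
= 2/11*8/15 + 5/9*1/15 + 2/7*2/5
= 16/165 + 1/27 + 4/35 = 2581/10395

2581/10395


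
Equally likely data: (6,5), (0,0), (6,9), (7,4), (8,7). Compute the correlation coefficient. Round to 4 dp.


Cov(X,Y) = 6.6000, Var(X) = 7.8400, Var(Y) = 9.2000
rho = Cov/(sqrt(VarX)*sqrt(VarY)) = 0.7771

0.7771


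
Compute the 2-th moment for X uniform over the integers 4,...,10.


E[X^2] = (1/7) * sum(x^2 for x=4..10)
= 371/7 = 53

53


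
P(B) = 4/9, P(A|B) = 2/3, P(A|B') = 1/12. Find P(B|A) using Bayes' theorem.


P(A) = P(A|B)P(B) + P(A|B')P(B') = 2/3*4/9 + 1/12*5/9 = 37/108
P(B|A) = P(A|B)P(B)/P(A) = (8/27)/(37/108) = 32/37

32/37


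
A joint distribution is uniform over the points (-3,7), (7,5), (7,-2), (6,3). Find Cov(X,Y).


E[X]=17/4, E[Y]=13/4, E[XY]=9/2
Cov(X,Y) = E[XY] - E[X]E[Y] = 9/2 - 17/4*13/4 = -149/16

-149/16


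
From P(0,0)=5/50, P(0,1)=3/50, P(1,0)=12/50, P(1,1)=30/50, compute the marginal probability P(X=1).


P(X=1) = P(1,0)+P(1,1) = 12/50 + 30/50 = 42/50 = 21/25

21/25


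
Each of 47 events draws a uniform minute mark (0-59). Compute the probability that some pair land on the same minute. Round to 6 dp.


P(all different) = prod((60-i)/60 for i=0..46) = 0.000000
P(at least one match) = 1 - 0.000000 = 1.000000

1.000000


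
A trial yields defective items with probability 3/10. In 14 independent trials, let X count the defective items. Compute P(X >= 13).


P(X>=13) = P(X=13) + P(X=14)
= 78121827/50000000000000 + 4782969/100000000000000
= 161026623/100000000000000

161026623/100000000000000


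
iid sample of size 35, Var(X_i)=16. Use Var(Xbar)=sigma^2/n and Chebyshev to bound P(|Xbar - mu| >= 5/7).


Var(Xbar) = Var(X)/n = 16/35
Chebyshev: P(|Xbar-mu| >= 5/7) <= Var(Xbar)/(5/7)^2 = (16/35)/(25/49) = 112/125

112/125


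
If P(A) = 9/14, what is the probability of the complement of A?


P(A') = 1 - P(A) = 1 - 9/14 = 5/14

5/14


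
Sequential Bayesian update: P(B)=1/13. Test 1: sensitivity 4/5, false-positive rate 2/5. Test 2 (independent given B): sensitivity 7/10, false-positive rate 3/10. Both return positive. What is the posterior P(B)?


After test 1: P(+) = 4/5*1/13 + 2/5*12/13 = 28/65
P(B|+) = (4/65)/(28/65) = 1/7
After test 2 (use post1 as new prior): P(+) = 7/10*1/7 + 3/10*6/7 = 5/14
P(B|+,+) = (1/10)/(5/14) = 7/25

7/25


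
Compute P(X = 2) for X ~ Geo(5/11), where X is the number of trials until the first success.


P(X=2) = (1-p)^1 * p = (6/11)^1 * 5/11
= 6/11 * 5/11 = 30/121

30/121


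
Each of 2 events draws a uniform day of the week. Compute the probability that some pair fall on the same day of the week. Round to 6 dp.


P(all different) = prod((7-i)/7 for i=0..1) = 0.857143
P(at least one match) = 1 - 0.857143 = 0.142857

0.142857


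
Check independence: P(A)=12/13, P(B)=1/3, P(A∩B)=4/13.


P(A)*P(B) = 12/13*1/3 = 4/13
P(A∩B) = 4/13, which equals P(A)P(B), so independent

Yes, A and B are independent


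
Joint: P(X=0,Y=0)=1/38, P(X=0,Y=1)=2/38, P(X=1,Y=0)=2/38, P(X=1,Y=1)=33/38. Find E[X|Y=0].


P(Y=0) = 3/38
E[X|Y=0] = (0*1 + 1*2)/3 = 2/3

2/3


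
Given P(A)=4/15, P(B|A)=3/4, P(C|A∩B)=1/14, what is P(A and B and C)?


P(A∩B∩C) = P(A) * P(B|A) * P(C|A∩B)
= 4/15 * 3/4 * 1/14
= 1/5 * 1/14 = 1/70

1/70


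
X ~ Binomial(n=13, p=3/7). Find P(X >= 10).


P(X>=10) = P(X=10) + P(X=11) + P(X=12) + P(X=13)
= 1080832896/96889010407 + 221079456/96889010407 + 27634932/96889010407 + 1594323/96889010407
= 1331141607/96889010407

1331141607/96889010407


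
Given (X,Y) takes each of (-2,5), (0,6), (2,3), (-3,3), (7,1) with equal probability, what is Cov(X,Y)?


E[X]=4/5, E[Y]=18/5, E[XY]=-6/5
Cov(X,Y) = E[XY] - E[X]E[Y] = -6/5 - 4/5*18/5 = -102/25

-102/25


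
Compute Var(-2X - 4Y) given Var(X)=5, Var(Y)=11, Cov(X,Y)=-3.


Var(-2X - 4Y) = (-2)^2*Var(X) + (-4)^2*Var(Y) + 2*(-2)*(-4)*Cov(X,Y)
= 4*5 + 16*11 + 16*(-3)
= 20 + 176 - 48 = 148

148


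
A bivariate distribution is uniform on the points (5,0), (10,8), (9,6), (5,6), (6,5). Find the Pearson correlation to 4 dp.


Cov(X,Y) = 3.8000, Var(X) = 4.4000, Var(Y) = 7.2000
rho = Cov/(sqrt(VarX)*sqrt(VarY)) = 0.6751

0.6751


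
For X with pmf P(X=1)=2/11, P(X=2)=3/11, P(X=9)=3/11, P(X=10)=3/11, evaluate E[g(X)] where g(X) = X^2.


E[X^2] = sum(g(x)*P(x))
= 1*2/11 + 4*3/11 + 81*3/11 + 100*3/11
= 557/11

557/11


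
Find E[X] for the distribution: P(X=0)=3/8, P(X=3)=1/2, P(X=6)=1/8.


E[X] = sum(x * P(x))
= 0*3/8 + 3*1/2 + 6*1/8
= 9/4

9/4


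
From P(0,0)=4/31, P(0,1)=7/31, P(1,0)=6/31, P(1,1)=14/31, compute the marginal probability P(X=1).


P(X=1) = P(1,0)+P(1,1) = 6/31 + 14/31 = 20/31

20/31


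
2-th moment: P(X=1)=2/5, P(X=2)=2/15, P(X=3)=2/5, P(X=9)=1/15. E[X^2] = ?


E[X^2] = sum(x^2 * P(x))
= 1*2/5 + 4*2/15 + 9*2/5 + 81*1/15
= 149/15

149/15


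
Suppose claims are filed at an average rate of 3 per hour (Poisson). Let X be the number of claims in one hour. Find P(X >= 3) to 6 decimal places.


P(X>=3) = 1 - P(X<=2) = 1 - (e^(-3)*3^0/0! + e^(-3)*3^1/1! + e^(-3)*3^2/2!)
≈ 1 - (0.0497870684 + 0.1493612051 + 0.2240418077)
= 1 - 0.4231900812 = 0.5768099188
≈ 0.576810

0.576810


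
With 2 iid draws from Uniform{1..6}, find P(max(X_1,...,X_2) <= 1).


P(max <= 1) = P(all X_i <= 1) = (P(X_1 <= 1))^2
= (1/6)^2 = 1/36

1/36


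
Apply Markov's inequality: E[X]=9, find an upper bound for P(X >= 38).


Markov: P(X >= a) <= E[X]/a
P(X >= 38) <= 9/38

9/38


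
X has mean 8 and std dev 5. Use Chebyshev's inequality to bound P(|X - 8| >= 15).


k = 15/5 = 3
Chebyshev: P(|X-mu| >= k*sigma) <= 1/k^2 = 1/3^2 = 1/9

1/9


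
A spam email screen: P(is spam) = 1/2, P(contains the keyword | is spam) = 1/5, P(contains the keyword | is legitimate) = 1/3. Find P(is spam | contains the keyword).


P(A) = P(A|B)P(B) + P(A|B')P(B') = 1/5*1/2 + 1/3*1/2 = 4/15
P(B|A) = P(A|B)P(B)/P(A) = (1/10)/(4/15) = 3/8

3/8


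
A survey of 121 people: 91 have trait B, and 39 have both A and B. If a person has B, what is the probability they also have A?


P(A|B) = P(A∩B)/P(B) = (39/121)/(91/121) = 39/91 = 3/7

3/7


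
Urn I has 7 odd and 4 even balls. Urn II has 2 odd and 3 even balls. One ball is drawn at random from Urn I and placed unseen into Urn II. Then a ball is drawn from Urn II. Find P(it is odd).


P(transfer odd) = 7/11; P(transfer even) = 4/11
If odd transferred: Urn II has 3 odd of 6, so P(odd|odd moved) = 1/2
If even transferred: Urn II has 2 odd of 6, so P(odd|even moved) = 1/3
By total probability: P(odd) = 7/11*1/2 + 4/11*1/3 = 29/66

29/66


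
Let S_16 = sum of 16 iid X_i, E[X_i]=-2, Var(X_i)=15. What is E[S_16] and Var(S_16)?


E[S_n] = n*mu = 16*-2 = -32
Var(S_n) = n*sigma^2 = 16*15 = 240

E[S_16]=-32, Var(S_16)=240


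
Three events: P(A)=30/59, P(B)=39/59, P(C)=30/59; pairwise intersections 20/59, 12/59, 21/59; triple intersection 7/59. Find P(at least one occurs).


P(A∪B∪C) = P(A)+P(B)+P(C) - P(AB)-P(AC)-P(BC) + P(ABC)
= 30/59+39/59+30/59 - 20/59-12/59-21/59 + 7/59
= 53/59

53/59


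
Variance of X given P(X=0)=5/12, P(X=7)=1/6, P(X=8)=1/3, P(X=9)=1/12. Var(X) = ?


E[X] = 55/12, E[X^2] = 145/4
Var(X) = E[X^2] - (E[X])^2 = 145/4 - (55/12)^2 = 2195/144

2195/144


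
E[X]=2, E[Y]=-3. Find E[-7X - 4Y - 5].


E[-7X - 4Y - 5] = -7*E[X] - 4*E[Y] - 5
= (-7)*(2) + (-4)*(-3) + (-5)
= -14 + 12 - 5 = -7

-7


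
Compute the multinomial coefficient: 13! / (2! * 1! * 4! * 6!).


13! = 6227020800
Denominator: 2!=2 * 1!=1 * 4!=24 * 6!=720
Coefficient = 6227020800 / 34560 = 180180

180180


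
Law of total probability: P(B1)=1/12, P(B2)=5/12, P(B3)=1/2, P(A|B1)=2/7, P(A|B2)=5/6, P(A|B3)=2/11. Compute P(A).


P(A) = P(A|B1)P(B1) + P(A|B2)P(B2) + P(A|B3)P(B3)
= 2/7*1/12 + 5/6*5/12 + 2/11*1/2
= 1/42 + 25/72 + 1/11 = 2561/5544

2561/5544


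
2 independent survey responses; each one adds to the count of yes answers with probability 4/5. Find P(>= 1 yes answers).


P(at least one) = 1 - P(none)
P(none) = (1 - 4/5)^2 = (1/5)^2 = 1/25
P(at least one) = 1 - 1/25 = 24/25

24/25


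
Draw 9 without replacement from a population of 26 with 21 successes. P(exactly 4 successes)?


P(X=4) = C(21,4)*C(5,5) / C(26,9)
= 5985*1 / 3124550
= 5985/3124550 = 63/32890

63/32890


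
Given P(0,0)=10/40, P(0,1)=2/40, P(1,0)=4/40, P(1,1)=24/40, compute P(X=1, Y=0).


Read from table: P(X=1, Y=0) = 4/40 = 1/10

1/10


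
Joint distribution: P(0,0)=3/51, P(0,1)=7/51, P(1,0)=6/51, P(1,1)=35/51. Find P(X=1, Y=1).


Read from table: P(X=1, Y=1) = 35/51

35/51


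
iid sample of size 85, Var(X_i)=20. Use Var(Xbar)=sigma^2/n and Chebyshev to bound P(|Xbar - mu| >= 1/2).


Var(Xbar) = Var(X)/n = 20/85
Chebyshev: P(|Xbar-mu| >= 1/2) <= Var(Xbar)/(1/2)^2 = (4/17)/(1/4) = 16/17

16/17


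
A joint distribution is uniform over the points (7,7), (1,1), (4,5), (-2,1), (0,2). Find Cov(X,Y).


E[X]=2, E[Y]=16/5, E[XY]=68/5
Cov(X,Y) = E[XY] - E[X]E[Y] = 68/5 - 2*16/5 = 36/5

36/5


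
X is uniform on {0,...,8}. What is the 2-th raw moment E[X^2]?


E[X^2] = (1/9) * sum(x^2 for x=0..8)
= 204/9 = 68/3

68/3


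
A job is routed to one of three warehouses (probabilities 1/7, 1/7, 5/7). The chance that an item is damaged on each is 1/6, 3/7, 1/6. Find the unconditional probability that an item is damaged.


P(A) = P(A|B1)P(B1) + P(A|B2)P(B2) + P(A|B3)P(B3)
= 1/6*1/7 + 3/7*1/7 + 1/6*5/7
= 1/42 + 3/49 + 5/42 = 10/49

10/49


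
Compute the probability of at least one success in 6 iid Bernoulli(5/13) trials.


P(at least one) = 1 - P(none)
P(none) = (1 - 5/13)^6 = (8/13)^6 = 262144/4826809
P(at least one) = 1 - 262144/4826809 = 4564665/4826809

4564665/4826809


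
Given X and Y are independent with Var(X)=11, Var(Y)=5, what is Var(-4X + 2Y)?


Independence => Cov(X,Y)=0
Var(-4X + 2Y) = (-4)^2*Var(X) + 2^2*Var(Y)
= 16*11 + 4*5 = 196

196


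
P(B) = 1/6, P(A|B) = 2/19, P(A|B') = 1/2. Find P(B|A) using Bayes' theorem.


P(A) = P(A|B)P(B) + P(A|B')P(B') = 2/19*1/6 + 1/2*5/6 = 33/76
P(B|A) = P(A|B)P(B)/P(A) = (1/57)/(33/76) = 4/99

4/99


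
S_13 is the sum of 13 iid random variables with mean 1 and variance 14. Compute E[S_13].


E[S_n] = n*E[X_1] = 13*1 = 13

13


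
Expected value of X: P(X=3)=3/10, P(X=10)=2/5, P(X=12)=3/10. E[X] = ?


E[X] = sum(x * P(x))
= 3*3/10 + 10*2/5 + 12*3/10
= 17/2

17/2


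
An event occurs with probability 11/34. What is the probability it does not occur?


P(A') = 1 - P(A) = 1 - 11/34 = 23/34

23/34


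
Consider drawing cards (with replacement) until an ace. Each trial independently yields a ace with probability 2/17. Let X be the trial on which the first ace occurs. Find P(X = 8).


P(X=8) = (1-p)^7 * p = (15/17)^7 * 2/17
= 170859375/410338673 * 2/17 = 341718750/6975757441

341718750/6975757441


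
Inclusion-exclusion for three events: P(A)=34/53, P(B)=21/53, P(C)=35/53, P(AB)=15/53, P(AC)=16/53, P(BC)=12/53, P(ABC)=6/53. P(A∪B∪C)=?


P(A∪B∪C) = P(A)+P(B)+P(C) - P(AB)-P(AC)-P(BC) + P(ABC)
= 34/53+21/53+35/53 - 15/53-16/53-12/53 + 6/53
= 1

1


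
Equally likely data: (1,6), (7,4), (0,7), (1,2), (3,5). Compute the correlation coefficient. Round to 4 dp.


Cov(X,Y) = -1.3200, Var(X) = 6.2400, Var(Y) = 2.9600
rho = Cov/(sqrt(VarX)*sqrt(VarY)) = -0.3071

-0.3071


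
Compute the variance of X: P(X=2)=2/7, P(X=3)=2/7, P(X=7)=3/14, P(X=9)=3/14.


E[X] = 34/7, E[X^2] = 221/7
Var(X) = E[X^2] - (E[X])^2 = 221/7 - (34/7)^2 = 391/49

391/49


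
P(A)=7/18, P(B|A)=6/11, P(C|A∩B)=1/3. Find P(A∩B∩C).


P(A∩B∩C) = P(A) * P(B|A) * P(C|A∩B)
= 7/18 * 6/11 * 1/3
= 7/33 * 1/3 = 7/99

7/99


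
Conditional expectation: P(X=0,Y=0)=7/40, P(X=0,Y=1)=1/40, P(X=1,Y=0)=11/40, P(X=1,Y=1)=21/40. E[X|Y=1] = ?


P(Y=1) = 22/40
E[X|Y=1] = (0*1 + 1*21)/22 = 21/22

21/22


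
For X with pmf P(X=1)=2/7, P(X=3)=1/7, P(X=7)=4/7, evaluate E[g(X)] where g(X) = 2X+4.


E[2X+4] = sum(g(x)*P(x))
= 6*2/7 + 10*1/7 + 18*4/7
= 94/7

94/7


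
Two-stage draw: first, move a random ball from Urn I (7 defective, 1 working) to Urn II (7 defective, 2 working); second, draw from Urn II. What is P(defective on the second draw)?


P(transfer defective) = 7/8; P(transfer working) = 1/8
If defective transferred: Urn II has 8 defective of 10, so P(defective|defective moved) = 4/5
If working transferred: Urn II has 7 defective of 10, so P(defective|working moved) = 7/10
By total probability: P(defective) = 7/8*4/5 + 1/8*7/10 = 63/80

63/80


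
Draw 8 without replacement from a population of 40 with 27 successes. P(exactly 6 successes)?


P(X=6) = C(27,6)*C(13,2) / C(40,8)
= 296010*78 / 76904685
= 23088780/76904685 = 3588/11951

3588/11951


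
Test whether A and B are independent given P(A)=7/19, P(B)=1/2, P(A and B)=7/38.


P(A)*P(B) = 7/19*1/2 = 7/38
P(A∩B) = 7/38, which equals P(A)P(B), so independent

Yes, A and B are independent


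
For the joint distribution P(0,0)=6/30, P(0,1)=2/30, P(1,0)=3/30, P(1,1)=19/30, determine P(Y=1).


P(Y=1) = P(0,1)+P(1,1) = 2/30 + 19/30 = 21/30 = 7/10

7/10


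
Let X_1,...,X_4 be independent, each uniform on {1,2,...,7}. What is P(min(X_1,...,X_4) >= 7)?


P(min >= 7) = P(all X_i >= 7) = (P(X_1 >= 7))^4
= (1/7)^4 = 1/2401

1/2401


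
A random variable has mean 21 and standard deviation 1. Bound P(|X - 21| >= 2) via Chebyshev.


k = 2/1 = 2
Chebyshev: P(|X-mu| >= k*sigma) <= 1/k^2 = 1/2^2 = 1/4

1/4


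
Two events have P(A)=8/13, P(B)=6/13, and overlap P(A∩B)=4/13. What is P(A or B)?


P(A∪B) = P(A) + P(B) - P(A∩B)
= 8/13 + 6/13 - 4/13 = 10/13

10/13


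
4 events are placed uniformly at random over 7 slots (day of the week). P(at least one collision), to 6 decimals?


P(all different) = prod((7-i)/7 for i=0..3) = 0.349854
P(at least one match) = 1 - 0.349854 = 0.650146

0.650146


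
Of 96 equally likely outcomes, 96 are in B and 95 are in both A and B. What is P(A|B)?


P(A|B) = P(A∩B)/P(B) = (95/96)/(96/96) = 95/96

95/96


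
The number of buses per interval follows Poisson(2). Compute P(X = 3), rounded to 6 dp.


P(X=3) = e^(-2) * 2^3 / 3!
≈ 0.1353352832 * 8 / 6
≈ 0.180447

0.180447


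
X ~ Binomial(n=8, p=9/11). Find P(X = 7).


P(X=7) = C(8,7) * p^7 * (1-p)^1
= 8 * 4782969/19487171 * 2/11
= 76527504/214358881

76527504/214358881


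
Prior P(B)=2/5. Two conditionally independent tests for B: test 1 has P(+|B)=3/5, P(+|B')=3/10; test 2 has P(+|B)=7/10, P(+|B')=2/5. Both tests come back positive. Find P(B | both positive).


After test 1: P(+) = 3/5*2/5 + 3/10*3/5 = 21/50
P(B|+) = (6/25)/(21/50) = 4/7
After test 2 (use post1 as new prior): P(+) = 7/10*4/7 + 2/5*3/7 = 4/7
P(B|+,+) = (2/5)/(4/7) = 7/10

7/10


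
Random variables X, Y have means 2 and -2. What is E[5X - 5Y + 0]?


E[5X - 5Y + 0] = 5*E[X] - 5*E[Y] + 0
= (5)*(2) + (-5)*(-2) + (0)
= 10 + 10 + 0 = 20

20


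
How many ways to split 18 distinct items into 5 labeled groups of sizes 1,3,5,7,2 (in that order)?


18! = 6402373705728000
Denominator: 1!=1 * 3!=6 * 5!=120 * 7!=5040 * 2!=2
Coefficient = 6402373705728000 / 7257600 = 882161280

882161280


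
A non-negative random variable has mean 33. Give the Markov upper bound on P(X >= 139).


Markov: P(X >= a) <= E[X]/a
P(X >= 139) <= 33/139

33/139


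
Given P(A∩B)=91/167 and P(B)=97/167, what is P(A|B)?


P(A|B) = P(A∩B)/P(B) = (91/167)/(97/167) = 91/97

91/97


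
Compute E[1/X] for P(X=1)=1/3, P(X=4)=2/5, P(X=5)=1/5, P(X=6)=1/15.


E[1/X] = sum(g(x)*P(x))
= 1*1/3 + 1/4*2/5 + 1/5*1/5 + 1/6*1/15
= 109/225

109/225


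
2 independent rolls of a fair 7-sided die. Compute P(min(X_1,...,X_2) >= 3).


P(min >= 3) = P(all X_i >= 3) = (P(X_1 >= 3))^2
= (5/7)^2 = 25/49

25/49


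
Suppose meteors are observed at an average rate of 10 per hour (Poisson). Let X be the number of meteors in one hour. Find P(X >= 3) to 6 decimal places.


P(X>=3) = 1 - P(X<=2) = 1 - (e^(-10)*10^0/0! + e^(-10)*10^1/1! + e^(-10)*10^2/2!)
≈ 1 - (0.0000453999 + 0.0004539993 + 0.0022699965)
= 1 - 0.0027693957 = 0.9972306043
≈ 0.997231

0.997231


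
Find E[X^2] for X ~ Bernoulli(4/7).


For Bernoulli: X in {0,1}
E[X^2] = 0^2*(1-4/7) + 1^2*4/7 = 4/7

4/7


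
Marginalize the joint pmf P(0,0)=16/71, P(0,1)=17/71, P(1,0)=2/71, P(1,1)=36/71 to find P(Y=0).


P(Y=0) = P(0,0)+P(1,0) = 16/71 + 2/71 = 18/71

18/71


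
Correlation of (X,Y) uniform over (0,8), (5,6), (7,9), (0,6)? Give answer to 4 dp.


Cov(X,Y) = 1.5000, Var(X) = 9.5000, Var(Y) = 1.6875
rho = Cov/(sqrt(VarX)*sqrt(VarY)) = 0.3746

0.3746


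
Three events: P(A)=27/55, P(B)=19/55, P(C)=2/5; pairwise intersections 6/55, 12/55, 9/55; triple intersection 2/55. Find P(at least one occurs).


P(A∪B∪C) = P(A)+P(B)+P(C) - P(AB)-P(AC)-P(BC) + P(ABC)
= 27/55+19/55+2/5 - 6/55-12/55-9/55 + 2/55
= 43/55

43/55


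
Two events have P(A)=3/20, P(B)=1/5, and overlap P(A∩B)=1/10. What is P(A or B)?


P(A∪B) = P(A) + P(B) - P(A∩B)
= 3/20 + 1/5 - 1/10 = 1/4

1/4


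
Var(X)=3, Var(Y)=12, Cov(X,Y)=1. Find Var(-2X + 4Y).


Var(-2X + 4Y) = (-2)^2*Var(X) + 4^2*Var(Y) + 2*(-2)*4*Cov(X,Y)
= 4*3 + 16*12 - 16*1
= 12 + 192 - 16 = 188

188


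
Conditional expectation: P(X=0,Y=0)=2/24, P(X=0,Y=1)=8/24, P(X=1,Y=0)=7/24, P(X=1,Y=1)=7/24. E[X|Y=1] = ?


P(Y=1) = 15/24
E[X|Y=1] = (0*8 + 1*7)/15 = 7/15

7/15


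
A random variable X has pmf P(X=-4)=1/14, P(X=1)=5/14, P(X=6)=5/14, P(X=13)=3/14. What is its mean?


E[X] = sum(x * P(x))
= -4*1/14 + 1*5/14 + 6*5/14 + 13*3/14
= 5

5


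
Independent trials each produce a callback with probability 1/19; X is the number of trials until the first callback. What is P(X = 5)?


P(X=5) = (1-p)^4 * p = (18/19)^4 * 1/19
= 104976/130321 * 1/19 = 104976/2476099

104976/2476099


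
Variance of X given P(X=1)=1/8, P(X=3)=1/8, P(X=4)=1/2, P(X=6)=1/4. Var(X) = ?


E[X] = 4, E[X^2] = 73/4
Var(X) = E[X^2] - (E[X])^2 = 73/4 - (4)^2 = 9/4

9/4


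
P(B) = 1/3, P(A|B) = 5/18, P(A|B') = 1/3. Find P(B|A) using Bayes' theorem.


P(A) = P(A|B)P(B) + P(A|B')P(B') = 5/18*1/3 + 1/3*2/3 = 17/54
P(B|A) = P(A|B)P(B)/P(A) = (5/54)/(17/54) = 5/17

5/17


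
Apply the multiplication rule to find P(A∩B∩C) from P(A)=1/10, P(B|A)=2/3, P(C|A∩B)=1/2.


P(A∩B∩C) = P(A) * P(B|A) * P(C|A∩B)
= 1/10 * 2/3 * 1/2
= 1/15 * 1/2 = 1/30

1/30


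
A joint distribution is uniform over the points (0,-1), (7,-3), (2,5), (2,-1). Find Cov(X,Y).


E[X]=11/4, E[Y]=0, E[XY]=-13/4
Cov(X,Y) = E[XY] - E[X]E[Y] = -13/4 - 11/4*0 = -13/4

-13/4


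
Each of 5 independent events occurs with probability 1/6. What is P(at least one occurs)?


P(at least one) = 1 - P(none)
P(none) = (1 - 1/6)^5 = (5/6)^5 = 3125/7776
P(at least one) = 1 - 3125/7776 = 4651/7776

4651/7776


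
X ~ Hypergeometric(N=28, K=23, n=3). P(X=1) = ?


P(X=1) = C(23,1)*C(5,2) / C(28,3)
= 23*10 / 3276
= 230/3276 = 115/1638

115/1638


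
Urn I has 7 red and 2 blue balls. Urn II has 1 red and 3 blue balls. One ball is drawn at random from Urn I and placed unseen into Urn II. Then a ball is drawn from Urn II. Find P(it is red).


P(transfer red) = 7/9; P(transfer blue) = 2/9
If red transferred: Urn II has 2 red of 5, so P(red|red moved) = 2/5
If blue transferred: Urn II has 1 red of 5, so P(red|blue moved) = 1/5
By total probability: P(red) = 7/9*2/5 + 2/9*1/5 = 16/45

16/45


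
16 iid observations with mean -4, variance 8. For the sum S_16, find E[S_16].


E[S_n] = n*E[X_1] = 16*-4 = -64

-64


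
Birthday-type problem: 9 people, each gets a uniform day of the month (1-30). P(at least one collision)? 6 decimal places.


P(all different) = prod((30-i)/30 for i=0..8) = 0.263770
P(at least one match) = 1 - 0.263770 = 0.736230

0.736230


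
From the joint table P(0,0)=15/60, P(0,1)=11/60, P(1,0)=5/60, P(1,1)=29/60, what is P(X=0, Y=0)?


Read from table: P(X=0, Y=0) = 15/60 = 1/4

1/4


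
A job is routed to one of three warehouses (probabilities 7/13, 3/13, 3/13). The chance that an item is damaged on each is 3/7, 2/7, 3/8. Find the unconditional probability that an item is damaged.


P(A) = P(A|B1)P(B1) + P(A|B2)P(B2) + P(A|B3)P(B3)
= 3/7*7/13 + 2/7*3/13 + 3/8*3/13
= 3/13 + 6/91 + 9/104 = 279/728

279/728


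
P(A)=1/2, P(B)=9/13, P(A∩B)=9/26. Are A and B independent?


P(A)*P(B) = 1/2*9/13 = 9/26
P(A∩B) = 9/26, which equals P(A)P(B), so independent

Yes, A and B are independent


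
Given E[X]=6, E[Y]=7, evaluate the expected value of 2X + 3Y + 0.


E[2X + 3Y + 0] = 2*E[X] + 3*E[Y] + 0
= (2)*(6) + (3)*(7) + (0)
= 12 + 21 + 0 = 33

33
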